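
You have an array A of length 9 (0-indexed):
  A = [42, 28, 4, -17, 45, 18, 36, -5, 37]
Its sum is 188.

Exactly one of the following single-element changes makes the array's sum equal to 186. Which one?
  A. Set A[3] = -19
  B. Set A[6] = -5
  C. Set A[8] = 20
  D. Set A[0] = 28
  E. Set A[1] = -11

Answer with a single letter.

Option A: A[3] -17->-19, delta=-2, new_sum=188+(-2)=186 <-- matches target
Option B: A[6] 36->-5, delta=-41, new_sum=188+(-41)=147
Option C: A[8] 37->20, delta=-17, new_sum=188+(-17)=171
Option D: A[0] 42->28, delta=-14, new_sum=188+(-14)=174
Option E: A[1] 28->-11, delta=-39, new_sum=188+(-39)=149

Answer: A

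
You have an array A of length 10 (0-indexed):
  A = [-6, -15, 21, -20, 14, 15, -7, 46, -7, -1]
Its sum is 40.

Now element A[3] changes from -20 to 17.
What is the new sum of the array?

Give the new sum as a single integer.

Answer: 77

Derivation:
Old value at index 3: -20
New value at index 3: 17
Delta = 17 - -20 = 37
New sum = old_sum + delta = 40 + (37) = 77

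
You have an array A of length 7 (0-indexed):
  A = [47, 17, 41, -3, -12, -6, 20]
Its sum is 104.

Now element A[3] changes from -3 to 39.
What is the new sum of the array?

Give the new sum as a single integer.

Answer: 146

Derivation:
Old value at index 3: -3
New value at index 3: 39
Delta = 39 - -3 = 42
New sum = old_sum + delta = 104 + (42) = 146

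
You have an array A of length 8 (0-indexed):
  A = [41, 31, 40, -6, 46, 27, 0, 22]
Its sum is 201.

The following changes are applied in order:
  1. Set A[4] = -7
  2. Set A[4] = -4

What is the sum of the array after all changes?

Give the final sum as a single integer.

Answer: 151

Derivation:
Initial sum: 201
Change 1: A[4] 46 -> -7, delta = -53, sum = 148
Change 2: A[4] -7 -> -4, delta = 3, sum = 151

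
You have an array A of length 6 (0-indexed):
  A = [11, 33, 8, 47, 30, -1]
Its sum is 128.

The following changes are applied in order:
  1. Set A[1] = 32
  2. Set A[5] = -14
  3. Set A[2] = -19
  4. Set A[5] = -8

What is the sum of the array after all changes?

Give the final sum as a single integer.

Initial sum: 128
Change 1: A[1] 33 -> 32, delta = -1, sum = 127
Change 2: A[5] -1 -> -14, delta = -13, sum = 114
Change 3: A[2] 8 -> -19, delta = -27, sum = 87
Change 4: A[5] -14 -> -8, delta = 6, sum = 93

Answer: 93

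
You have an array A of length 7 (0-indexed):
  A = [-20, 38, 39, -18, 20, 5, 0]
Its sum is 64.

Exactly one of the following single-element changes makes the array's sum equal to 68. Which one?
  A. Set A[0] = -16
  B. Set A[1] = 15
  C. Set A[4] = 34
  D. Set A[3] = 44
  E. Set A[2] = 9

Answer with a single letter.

Answer: A

Derivation:
Option A: A[0] -20->-16, delta=4, new_sum=64+(4)=68 <-- matches target
Option B: A[1] 38->15, delta=-23, new_sum=64+(-23)=41
Option C: A[4] 20->34, delta=14, new_sum=64+(14)=78
Option D: A[3] -18->44, delta=62, new_sum=64+(62)=126
Option E: A[2] 39->9, delta=-30, new_sum=64+(-30)=34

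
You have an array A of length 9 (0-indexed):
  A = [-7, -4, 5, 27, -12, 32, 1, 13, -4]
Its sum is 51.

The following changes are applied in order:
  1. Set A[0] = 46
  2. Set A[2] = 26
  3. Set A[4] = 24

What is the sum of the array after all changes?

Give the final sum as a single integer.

Answer: 161

Derivation:
Initial sum: 51
Change 1: A[0] -7 -> 46, delta = 53, sum = 104
Change 2: A[2] 5 -> 26, delta = 21, sum = 125
Change 3: A[4] -12 -> 24, delta = 36, sum = 161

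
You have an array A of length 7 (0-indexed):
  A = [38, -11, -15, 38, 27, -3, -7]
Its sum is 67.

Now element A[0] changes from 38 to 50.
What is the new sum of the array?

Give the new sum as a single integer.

Old value at index 0: 38
New value at index 0: 50
Delta = 50 - 38 = 12
New sum = old_sum + delta = 67 + (12) = 79

Answer: 79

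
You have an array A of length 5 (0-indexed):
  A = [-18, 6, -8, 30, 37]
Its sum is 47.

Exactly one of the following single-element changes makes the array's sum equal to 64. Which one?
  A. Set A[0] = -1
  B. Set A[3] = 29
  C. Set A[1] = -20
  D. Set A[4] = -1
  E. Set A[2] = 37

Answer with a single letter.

Answer: A

Derivation:
Option A: A[0] -18->-1, delta=17, new_sum=47+(17)=64 <-- matches target
Option B: A[3] 30->29, delta=-1, new_sum=47+(-1)=46
Option C: A[1] 6->-20, delta=-26, new_sum=47+(-26)=21
Option D: A[4] 37->-1, delta=-38, new_sum=47+(-38)=9
Option E: A[2] -8->37, delta=45, new_sum=47+(45)=92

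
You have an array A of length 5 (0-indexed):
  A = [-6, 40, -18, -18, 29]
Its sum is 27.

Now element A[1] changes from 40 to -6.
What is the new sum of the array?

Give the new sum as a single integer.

Old value at index 1: 40
New value at index 1: -6
Delta = -6 - 40 = -46
New sum = old_sum + delta = 27 + (-46) = -19

Answer: -19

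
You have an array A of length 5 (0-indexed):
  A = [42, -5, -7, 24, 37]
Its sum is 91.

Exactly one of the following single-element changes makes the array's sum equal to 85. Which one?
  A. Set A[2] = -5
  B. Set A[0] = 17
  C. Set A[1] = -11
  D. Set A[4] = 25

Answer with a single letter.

Answer: C

Derivation:
Option A: A[2] -7->-5, delta=2, new_sum=91+(2)=93
Option B: A[0] 42->17, delta=-25, new_sum=91+(-25)=66
Option C: A[1] -5->-11, delta=-6, new_sum=91+(-6)=85 <-- matches target
Option D: A[4] 37->25, delta=-12, new_sum=91+(-12)=79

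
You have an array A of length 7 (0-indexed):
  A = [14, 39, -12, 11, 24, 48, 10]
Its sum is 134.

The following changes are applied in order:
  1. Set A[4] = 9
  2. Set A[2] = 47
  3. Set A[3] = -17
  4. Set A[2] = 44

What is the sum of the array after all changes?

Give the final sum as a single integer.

Answer: 147

Derivation:
Initial sum: 134
Change 1: A[4] 24 -> 9, delta = -15, sum = 119
Change 2: A[2] -12 -> 47, delta = 59, sum = 178
Change 3: A[3] 11 -> -17, delta = -28, sum = 150
Change 4: A[2] 47 -> 44, delta = -3, sum = 147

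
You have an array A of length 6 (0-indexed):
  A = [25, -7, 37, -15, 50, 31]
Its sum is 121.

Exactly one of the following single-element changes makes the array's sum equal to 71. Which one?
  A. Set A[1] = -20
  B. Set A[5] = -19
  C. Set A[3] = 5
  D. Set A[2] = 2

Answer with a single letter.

Answer: B

Derivation:
Option A: A[1] -7->-20, delta=-13, new_sum=121+(-13)=108
Option B: A[5] 31->-19, delta=-50, new_sum=121+(-50)=71 <-- matches target
Option C: A[3] -15->5, delta=20, new_sum=121+(20)=141
Option D: A[2] 37->2, delta=-35, new_sum=121+(-35)=86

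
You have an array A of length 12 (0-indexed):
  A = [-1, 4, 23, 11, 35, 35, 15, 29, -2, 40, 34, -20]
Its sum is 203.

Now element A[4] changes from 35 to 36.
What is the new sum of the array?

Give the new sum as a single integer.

Old value at index 4: 35
New value at index 4: 36
Delta = 36 - 35 = 1
New sum = old_sum + delta = 203 + (1) = 204

Answer: 204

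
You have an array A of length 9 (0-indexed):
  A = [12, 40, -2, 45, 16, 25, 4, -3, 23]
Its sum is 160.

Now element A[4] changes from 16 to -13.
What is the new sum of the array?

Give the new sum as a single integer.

Answer: 131

Derivation:
Old value at index 4: 16
New value at index 4: -13
Delta = -13 - 16 = -29
New sum = old_sum + delta = 160 + (-29) = 131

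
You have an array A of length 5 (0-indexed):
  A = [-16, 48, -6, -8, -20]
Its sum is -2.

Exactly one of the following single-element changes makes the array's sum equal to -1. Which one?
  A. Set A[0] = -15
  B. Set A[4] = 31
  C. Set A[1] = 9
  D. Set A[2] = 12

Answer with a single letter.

Option A: A[0] -16->-15, delta=1, new_sum=-2+(1)=-1 <-- matches target
Option B: A[4] -20->31, delta=51, new_sum=-2+(51)=49
Option C: A[1] 48->9, delta=-39, new_sum=-2+(-39)=-41
Option D: A[2] -6->12, delta=18, new_sum=-2+(18)=16

Answer: A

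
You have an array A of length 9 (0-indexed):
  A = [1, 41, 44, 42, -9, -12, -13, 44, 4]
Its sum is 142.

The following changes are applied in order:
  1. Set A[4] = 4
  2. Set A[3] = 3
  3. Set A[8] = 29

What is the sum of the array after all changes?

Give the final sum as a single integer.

Initial sum: 142
Change 1: A[4] -9 -> 4, delta = 13, sum = 155
Change 2: A[3] 42 -> 3, delta = -39, sum = 116
Change 3: A[8] 4 -> 29, delta = 25, sum = 141

Answer: 141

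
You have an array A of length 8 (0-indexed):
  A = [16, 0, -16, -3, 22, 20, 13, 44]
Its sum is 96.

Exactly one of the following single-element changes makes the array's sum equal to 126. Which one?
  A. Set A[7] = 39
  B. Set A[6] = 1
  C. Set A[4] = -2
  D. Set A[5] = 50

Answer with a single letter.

Option A: A[7] 44->39, delta=-5, new_sum=96+(-5)=91
Option B: A[6] 13->1, delta=-12, new_sum=96+(-12)=84
Option C: A[4] 22->-2, delta=-24, new_sum=96+(-24)=72
Option D: A[5] 20->50, delta=30, new_sum=96+(30)=126 <-- matches target

Answer: D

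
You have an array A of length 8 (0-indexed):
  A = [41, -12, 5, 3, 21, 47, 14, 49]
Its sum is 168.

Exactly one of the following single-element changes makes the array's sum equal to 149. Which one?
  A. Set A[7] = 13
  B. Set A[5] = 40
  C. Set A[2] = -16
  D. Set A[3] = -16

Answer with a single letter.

Answer: D

Derivation:
Option A: A[7] 49->13, delta=-36, new_sum=168+(-36)=132
Option B: A[5] 47->40, delta=-7, new_sum=168+(-7)=161
Option C: A[2] 5->-16, delta=-21, new_sum=168+(-21)=147
Option D: A[3] 3->-16, delta=-19, new_sum=168+(-19)=149 <-- matches target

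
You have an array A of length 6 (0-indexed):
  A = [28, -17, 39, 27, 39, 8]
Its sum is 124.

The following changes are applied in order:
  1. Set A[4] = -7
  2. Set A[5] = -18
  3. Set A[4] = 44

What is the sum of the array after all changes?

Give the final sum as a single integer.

Initial sum: 124
Change 1: A[4] 39 -> -7, delta = -46, sum = 78
Change 2: A[5] 8 -> -18, delta = -26, sum = 52
Change 3: A[4] -7 -> 44, delta = 51, sum = 103

Answer: 103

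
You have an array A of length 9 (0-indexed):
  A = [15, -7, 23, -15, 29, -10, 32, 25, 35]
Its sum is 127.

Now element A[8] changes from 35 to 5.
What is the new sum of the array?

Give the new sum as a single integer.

Old value at index 8: 35
New value at index 8: 5
Delta = 5 - 35 = -30
New sum = old_sum + delta = 127 + (-30) = 97

Answer: 97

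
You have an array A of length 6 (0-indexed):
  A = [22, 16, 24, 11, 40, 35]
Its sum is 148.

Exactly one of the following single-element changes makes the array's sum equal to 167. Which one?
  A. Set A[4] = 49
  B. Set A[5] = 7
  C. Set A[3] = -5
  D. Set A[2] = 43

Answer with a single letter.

Answer: D

Derivation:
Option A: A[4] 40->49, delta=9, new_sum=148+(9)=157
Option B: A[5] 35->7, delta=-28, new_sum=148+(-28)=120
Option C: A[3] 11->-5, delta=-16, new_sum=148+(-16)=132
Option D: A[2] 24->43, delta=19, new_sum=148+(19)=167 <-- matches target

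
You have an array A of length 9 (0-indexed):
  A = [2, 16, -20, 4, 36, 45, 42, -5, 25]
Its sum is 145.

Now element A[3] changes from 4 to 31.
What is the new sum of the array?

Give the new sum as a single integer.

Answer: 172

Derivation:
Old value at index 3: 4
New value at index 3: 31
Delta = 31 - 4 = 27
New sum = old_sum + delta = 145 + (27) = 172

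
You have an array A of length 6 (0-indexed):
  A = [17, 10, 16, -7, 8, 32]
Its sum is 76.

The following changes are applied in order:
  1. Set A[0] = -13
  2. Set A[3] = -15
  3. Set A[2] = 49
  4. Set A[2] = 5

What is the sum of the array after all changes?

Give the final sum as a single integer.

Initial sum: 76
Change 1: A[0] 17 -> -13, delta = -30, sum = 46
Change 2: A[3] -7 -> -15, delta = -8, sum = 38
Change 3: A[2] 16 -> 49, delta = 33, sum = 71
Change 4: A[2] 49 -> 5, delta = -44, sum = 27

Answer: 27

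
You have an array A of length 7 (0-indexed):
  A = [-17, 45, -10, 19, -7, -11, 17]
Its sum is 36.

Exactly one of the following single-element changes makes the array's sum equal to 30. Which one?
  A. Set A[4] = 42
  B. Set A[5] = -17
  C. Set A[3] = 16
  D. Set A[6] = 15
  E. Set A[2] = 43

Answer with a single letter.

Option A: A[4] -7->42, delta=49, new_sum=36+(49)=85
Option B: A[5] -11->-17, delta=-6, new_sum=36+(-6)=30 <-- matches target
Option C: A[3] 19->16, delta=-3, new_sum=36+(-3)=33
Option D: A[6] 17->15, delta=-2, new_sum=36+(-2)=34
Option E: A[2] -10->43, delta=53, new_sum=36+(53)=89

Answer: B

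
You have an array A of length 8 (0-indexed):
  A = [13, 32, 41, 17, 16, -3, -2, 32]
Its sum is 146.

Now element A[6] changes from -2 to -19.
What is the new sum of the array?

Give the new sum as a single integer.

Answer: 129

Derivation:
Old value at index 6: -2
New value at index 6: -19
Delta = -19 - -2 = -17
New sum = old_sum + delta = 146 + (-17) = 129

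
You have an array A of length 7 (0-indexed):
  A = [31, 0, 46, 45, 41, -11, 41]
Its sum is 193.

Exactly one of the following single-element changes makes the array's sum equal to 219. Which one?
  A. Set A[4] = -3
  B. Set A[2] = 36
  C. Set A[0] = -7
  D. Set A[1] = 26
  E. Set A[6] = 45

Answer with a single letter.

Answer: D

Derivation:
Option A: A[4] 41->-3, delta=-44, new_sum=193+(-44)=149
Option B: A[2] 46->36, delta=-10, new_sum=193+(-10)=183
Option C: A[0] 31->-7, delta=-38, new_sum=193+(-38)=155
Option D: A[1] 0->26, delta=26, new_sum=193+(26)=219 <-- matches target
Option E: A[6] 41->45, delta=4, new_sum=193+(4)=197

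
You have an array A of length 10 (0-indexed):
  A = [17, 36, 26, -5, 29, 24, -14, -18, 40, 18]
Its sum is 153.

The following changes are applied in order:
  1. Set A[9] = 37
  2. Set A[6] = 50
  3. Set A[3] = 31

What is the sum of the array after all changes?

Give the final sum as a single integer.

Answer: 272

Derivation:
Initial sum: 153
Change 1: A[9] 18 -> 37, delta = 19, sum = 172
Change 2: A[6] -14 -> 50, delta = 64, sum = 236
Change 3: A[3] -5 -> 31, delta = 36, sum = 272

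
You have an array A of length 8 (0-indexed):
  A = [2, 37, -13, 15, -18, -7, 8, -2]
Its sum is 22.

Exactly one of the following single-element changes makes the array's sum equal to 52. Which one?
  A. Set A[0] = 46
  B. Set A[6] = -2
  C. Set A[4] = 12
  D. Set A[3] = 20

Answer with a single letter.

Option A: A[0] 2->46, delta=44, new_sum=22+(44)=66
Option B: A[6] 8->-2, delta=-10, new_sum=22+(-10)=12
Option C: A[4] -18->12, delta=30, new_sum=22+(30)=52 <-- matches target
Option D: A[3] 15->20, delta=5, new_sum=22+(5)=27

Answer: C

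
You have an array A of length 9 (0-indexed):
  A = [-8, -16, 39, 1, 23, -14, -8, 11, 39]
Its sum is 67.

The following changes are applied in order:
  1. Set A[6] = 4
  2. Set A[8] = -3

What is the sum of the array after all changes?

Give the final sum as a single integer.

Answer: 37

Derivation:
Initial sum: 67
Change 1: A[6] -8 -> 4, delta = 12, sum = 79
Change 2: A[8] 39 -> -3, delta = -42, sum = 37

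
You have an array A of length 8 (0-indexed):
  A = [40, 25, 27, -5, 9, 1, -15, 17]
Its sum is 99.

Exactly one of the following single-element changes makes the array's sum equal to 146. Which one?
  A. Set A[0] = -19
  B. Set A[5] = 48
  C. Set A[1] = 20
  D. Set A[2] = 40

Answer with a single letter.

Option A: A[0] 40->-19, delta=-59, new_sum=99+(-59)=40
Option B: A[5] 1->48, delta=47, new_sum=99+(47)=146 <-- matches target
Option C: A[1] 25->20, delta=-5, new_sum=99+(-5)=94
Option D: A[2] 27->40, delta=13, new_sum=99+(13)=112

Answer: B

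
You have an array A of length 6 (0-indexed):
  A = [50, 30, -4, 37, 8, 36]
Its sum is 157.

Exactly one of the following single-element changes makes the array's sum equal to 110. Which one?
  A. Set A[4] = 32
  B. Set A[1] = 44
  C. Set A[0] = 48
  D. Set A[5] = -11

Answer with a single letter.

Option A: A[4] 8->32, delta=24, new_sum=157+(24)=181
Option B: A[1] 30->44, delta=14, new_sum=157+(14)=171
Option C: A[0] 50->48, delta=-2, new_sum=157+(-2)=155
Option D: A[5] 36->-11, delta=-47, new_sum=157+(-47)=110 <-- matches target

Answer: D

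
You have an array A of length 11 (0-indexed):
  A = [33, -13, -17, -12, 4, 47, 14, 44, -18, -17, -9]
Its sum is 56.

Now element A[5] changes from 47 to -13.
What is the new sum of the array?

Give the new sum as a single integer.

Old value at index 5: 47
New value at index 5: -13
Delta = -13 - 47 = -60
New sum = old_sum + delta = 56 + (-60) = -4

Answer: -4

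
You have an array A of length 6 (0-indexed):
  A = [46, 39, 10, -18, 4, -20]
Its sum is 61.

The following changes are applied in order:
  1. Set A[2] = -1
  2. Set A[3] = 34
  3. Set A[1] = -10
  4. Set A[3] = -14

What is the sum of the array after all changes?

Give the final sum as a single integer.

Initial sum: 61
Change 1: A[2] 10 -> -1, delta = -11, sum = 50
Change 2: A[3] -18 -> 34, delta = 52, sum = 102
Change 3: A[1] 39 -> -10, delta = -49, sum = 53
Change 4: A[3] 34 -> -14, delta = -48, sum = 5

Answer: 5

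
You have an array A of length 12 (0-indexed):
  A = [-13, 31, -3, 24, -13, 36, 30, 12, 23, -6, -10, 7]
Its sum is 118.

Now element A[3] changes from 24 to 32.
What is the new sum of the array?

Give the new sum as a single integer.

Old value at index 3: 24
New value at index 3: 32
Delta = 32 - 24 = 8
New sum = old_sum + delta = 118 + (8) = 126

Answer: 126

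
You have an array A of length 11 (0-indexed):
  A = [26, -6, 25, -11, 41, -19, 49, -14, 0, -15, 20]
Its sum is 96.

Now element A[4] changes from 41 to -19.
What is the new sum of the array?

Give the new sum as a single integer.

Old value at index 4: 41
New value at index 4: -19
Delta = -19 - 41 = -60
New sum = old_sum + delta = 96 + (-60) = 36

Answer: 36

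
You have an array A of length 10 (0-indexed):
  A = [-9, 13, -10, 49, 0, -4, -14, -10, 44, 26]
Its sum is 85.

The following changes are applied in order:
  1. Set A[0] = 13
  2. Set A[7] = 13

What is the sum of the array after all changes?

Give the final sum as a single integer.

Initial sum: 85
Change 1: A[0] -9 -> 13, delta = 22, sum = 107
Change 2: A[7] -10 -> 13, delta = 23, sum = 130

Answer: 130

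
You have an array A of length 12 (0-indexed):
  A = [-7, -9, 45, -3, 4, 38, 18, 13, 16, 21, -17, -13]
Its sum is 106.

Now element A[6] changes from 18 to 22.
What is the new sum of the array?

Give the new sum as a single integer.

Old value at index 6: 18
New value at index 6: 22
Delta = 22 - 18 = 4
New sum = old_sum + delta = 106 + (4) = 110

Answer: 110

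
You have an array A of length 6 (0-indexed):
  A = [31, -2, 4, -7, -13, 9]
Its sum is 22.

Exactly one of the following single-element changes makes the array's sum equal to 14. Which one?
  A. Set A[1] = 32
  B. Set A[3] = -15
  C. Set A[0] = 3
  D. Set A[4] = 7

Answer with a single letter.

Option A: A[1] -2->32, delta=34, new_sum=22+(34)=56
Option B: A[3] -7->-15, delta=-8, new_sum=22+(-8)=14 <-- matches target
Option C: A[0] 31->3, delta=-28, new_sum=22+(-28)=-6
Option D: A[4] -13->7, delta=20, new_sum=22+(20)=42

Answer: B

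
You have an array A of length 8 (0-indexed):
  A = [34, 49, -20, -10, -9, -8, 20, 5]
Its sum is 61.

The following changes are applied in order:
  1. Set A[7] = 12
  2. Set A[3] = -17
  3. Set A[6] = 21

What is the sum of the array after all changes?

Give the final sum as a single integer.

Answer: 62

Derivation:
Initial sum: 61
Change 1: A[7] 5 -> 12, delta = 7, sum = 68
Change 2: A[3] -10 -> -17, delta = -7, sum = 61
Change 3: A[6] 20 -> 21, delta = 1, sum = 62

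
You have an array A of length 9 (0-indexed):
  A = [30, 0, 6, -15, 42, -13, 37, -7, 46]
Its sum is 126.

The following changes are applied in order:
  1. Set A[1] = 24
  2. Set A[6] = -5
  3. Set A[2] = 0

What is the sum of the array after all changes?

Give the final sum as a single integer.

Initial sum: 126
Change 1: A[1] 0 -> 24, delta = 24, sum = 150
Change 2: A[6] 37 -> -5, delta = -42, sum = 108
Change 3: A[2] 6 -> 0, delta = -6, sum = 102

Answer: 102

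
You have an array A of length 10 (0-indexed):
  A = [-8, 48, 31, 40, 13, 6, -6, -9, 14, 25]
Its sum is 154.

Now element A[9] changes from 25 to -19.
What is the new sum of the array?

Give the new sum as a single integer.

Old value at index 9: 25
New value at index 9: -19
Delta = -19 - 25 = -44
New sum = old_sum + delta = 154 + (-44) = 110

Answer: 110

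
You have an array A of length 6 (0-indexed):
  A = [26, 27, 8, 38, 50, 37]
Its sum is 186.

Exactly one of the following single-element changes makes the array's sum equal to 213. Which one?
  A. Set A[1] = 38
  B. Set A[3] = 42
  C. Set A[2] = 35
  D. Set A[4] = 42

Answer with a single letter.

Option A: A[1] 27->38, delta=11, new_sum=186+(11)=197
Option B: A[3] 38->42, delta=4, new_sum=186+(4)=190
Option C: A[2] 8->35, delta=27, new_sum=186+(27)=213 <-- matches target
Option D: A[4] 50->42, delta=-8, new_sum=186+(-8)=178

Answer: C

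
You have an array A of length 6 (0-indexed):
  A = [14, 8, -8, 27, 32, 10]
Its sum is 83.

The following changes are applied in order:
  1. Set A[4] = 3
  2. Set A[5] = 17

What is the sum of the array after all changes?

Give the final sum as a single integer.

Initial sum: 83
Change 1: A[4] 32 -> 3, delta = -29, sum = 54
Change 2: A[5] 10 -> 17, delta = 7, sum = 61

Answer: 61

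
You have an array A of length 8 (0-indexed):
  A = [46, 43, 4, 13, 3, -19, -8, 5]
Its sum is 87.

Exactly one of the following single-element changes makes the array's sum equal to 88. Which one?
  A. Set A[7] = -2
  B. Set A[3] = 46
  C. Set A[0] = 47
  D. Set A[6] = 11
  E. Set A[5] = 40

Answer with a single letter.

Option A: A[7] 5->-2, delta=-7, new_sum=87+(-7)=80
Option B: A[3] 13->46, delta=33, new_sum=87+(33)=120
Option C: A[0] 46->47, delta=1, new_sum=87+(1)=88 <-- matches target
Option D: A[6] -8->11, delta=19, new_sum=87+(19)=106
Option E: A[5] -19->40, delta=59, new_sum=87+(59)=146

Answer: C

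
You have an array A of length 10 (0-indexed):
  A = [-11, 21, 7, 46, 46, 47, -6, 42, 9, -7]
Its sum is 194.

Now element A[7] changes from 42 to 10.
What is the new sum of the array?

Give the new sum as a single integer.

Old value at index 7: 42
New value at index 7: 10
Delta = 10 - 42 = -32
New sum = old_sum + delta = 194 + (-32) = 162

Answer: 162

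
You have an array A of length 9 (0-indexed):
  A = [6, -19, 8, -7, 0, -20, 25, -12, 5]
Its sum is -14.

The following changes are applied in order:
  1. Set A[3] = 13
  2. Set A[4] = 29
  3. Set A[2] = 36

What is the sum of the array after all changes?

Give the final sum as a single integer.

Answer: 63

Derivation:
Initial sum: -14
Change 1: A[3] -7 -> 13, delta = 20, sum = 6
Change 2: A[4] 0 -> 29, delta = 29, sum = 35
Change 3: A[2] 8 -> 36, delta = 28, sum = 63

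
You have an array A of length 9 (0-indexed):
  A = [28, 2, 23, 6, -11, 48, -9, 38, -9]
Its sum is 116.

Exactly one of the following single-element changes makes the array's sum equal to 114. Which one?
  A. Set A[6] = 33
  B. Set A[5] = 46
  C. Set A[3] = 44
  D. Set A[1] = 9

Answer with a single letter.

Option A: A[6] -9->33, delta=42, new_sum=116+(42)=158
Option B: A[5] 48->46, delta=-2, new_sum=116+(-2)=114 <-- matches target
Option C: A[3] 6->44, delta=38, new_sum=116+(38)=154
Option D: A[1] 2->9, delta=7, new_sum=116+(7)=123

Answer: B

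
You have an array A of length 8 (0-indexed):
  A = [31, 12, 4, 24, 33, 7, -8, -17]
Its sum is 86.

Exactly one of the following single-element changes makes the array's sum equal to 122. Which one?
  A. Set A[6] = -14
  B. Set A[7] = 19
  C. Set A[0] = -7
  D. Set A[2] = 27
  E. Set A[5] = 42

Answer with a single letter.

Answer: B

Derivation:
Option A: A[6] -8->-14, delta=-6, new_sum=86+(-6)=80
Option B: A[7] -17->19, delta=36, new_sum=86+(36)=122 <-- matches target
Option C: A[0] 31->-7, delta=-38, new_sum=86+(-38)=48
Option D: A[2] 4->27, delta=23, new_sum=86+(23)=109
Option E: A[5] 7->42, delta=35, new_sum=86+(35)=121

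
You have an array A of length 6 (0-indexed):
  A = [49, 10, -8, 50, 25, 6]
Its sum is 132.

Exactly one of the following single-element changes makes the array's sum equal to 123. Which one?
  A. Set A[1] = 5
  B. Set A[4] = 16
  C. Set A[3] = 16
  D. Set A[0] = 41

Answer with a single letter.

Option A: A[1] 10->5, delta=-5, new_sum=132+(-5)=127
Option B: A[4] 25->16, delta=-9, new_sum=132+(-9)=123 <-- matches target
Option C: A[3] 50->16, delta=-34, new_sum=132+(-34)=98
Option D: A[0] 49->41, delta=-8, new_sum=132+(-8)=124

Answer: B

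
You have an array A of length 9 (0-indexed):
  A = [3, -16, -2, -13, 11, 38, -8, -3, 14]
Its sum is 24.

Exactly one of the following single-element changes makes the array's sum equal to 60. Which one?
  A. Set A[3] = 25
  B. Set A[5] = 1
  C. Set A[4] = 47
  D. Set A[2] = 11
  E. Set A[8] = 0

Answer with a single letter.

Answer: C

Derivation:
Option A: A[3] -13->25, delta=38, new_sum=24+(38)=62
Option B: A[5] 38->1, delta=-37, new_sum=24+(-37)=-13
Option C: A[4] 11->47, delta=36, new_sum=24+(36)=60 <-- matches target
Option D: A[2] -2->11, delta=13, new_sum=24+(13)=37
Option E: A[8] 14->0, delta=-14, new_sum=24+(-14)=10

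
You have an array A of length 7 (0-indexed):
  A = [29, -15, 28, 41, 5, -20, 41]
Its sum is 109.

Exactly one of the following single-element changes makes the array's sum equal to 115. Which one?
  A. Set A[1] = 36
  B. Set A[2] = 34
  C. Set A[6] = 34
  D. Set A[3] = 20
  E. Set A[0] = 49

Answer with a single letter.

Answer: B

Derivation:
Option A: A[1] -15->36, delta=51, new_sum=109+(51)=160
Option B: A[2] 28->34, delta=6, new_sum=109+(6)=115 <-- matches target
Option C: A[6] 41->34, delta=-7, new_sum=109+(-7)=102
Option D: A[3] 41->20, delta=-21, new_sum=109+(-21)=88
Option E: A[0] 29->49, delta=20, new_sum=109+(20)=129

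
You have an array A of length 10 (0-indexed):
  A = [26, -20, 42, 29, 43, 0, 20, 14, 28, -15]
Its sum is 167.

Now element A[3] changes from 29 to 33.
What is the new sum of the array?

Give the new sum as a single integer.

Old value at index 3: 29
New value at index 3: 33
Delta = 33 - 29 = 4
New sum = old_sum + delta = 167 + (4) = 171

Answer: 171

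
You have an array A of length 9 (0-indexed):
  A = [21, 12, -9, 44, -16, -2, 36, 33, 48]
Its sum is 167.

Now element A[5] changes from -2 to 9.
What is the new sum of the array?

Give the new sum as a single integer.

Old value at index 5: -2
New value at index 5: 9
Delta = 9 - -2 = 11
New sum = old_sum + delta = 167 + (11) = 178

Answer: 178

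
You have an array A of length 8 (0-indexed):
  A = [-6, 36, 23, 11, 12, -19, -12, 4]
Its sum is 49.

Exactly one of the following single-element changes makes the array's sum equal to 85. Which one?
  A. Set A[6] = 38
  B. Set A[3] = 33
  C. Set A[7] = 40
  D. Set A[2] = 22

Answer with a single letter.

Option A: A[6] -12->38, delta=50, new_sum=49+(50)=99
Option B: A[3] 11->33, delta=22, new_sum=49+(22)=71
Option C: A[7] 4->40, delta=36, new_sum=49+(36)=85 <-- matches target
Option D: A[2] 23->22, delta=-1, new_sum=49+(-1)=48

Answer: C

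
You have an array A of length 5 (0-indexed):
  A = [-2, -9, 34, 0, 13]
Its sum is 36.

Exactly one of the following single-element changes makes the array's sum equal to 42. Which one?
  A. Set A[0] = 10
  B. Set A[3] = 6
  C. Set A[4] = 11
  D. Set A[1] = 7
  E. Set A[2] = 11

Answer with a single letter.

Option A: A[0] -2->10, delta=12, new_sum=36+(12)=48
Option B: A[3] 0->6, delta=6, new_sum=36+(6)=42 <-- matches target
Option C: A[4] 13->11, delta=-2, new_sum=36+(-2)=34
Option D: A[1] -9->7, delta=16, new_sum=36+(16)=52
Option E: A[2] 34->11, delta=-23, new_sum=36+(-23)=13

Answer: B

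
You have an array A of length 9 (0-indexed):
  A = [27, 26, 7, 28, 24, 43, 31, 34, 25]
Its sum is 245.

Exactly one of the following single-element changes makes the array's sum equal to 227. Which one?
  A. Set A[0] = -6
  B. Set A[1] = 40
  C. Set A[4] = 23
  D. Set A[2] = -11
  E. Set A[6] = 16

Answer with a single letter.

Answer: D

Derivation:
Option A: A[0] 27->-6, delta=-33, new_sum=245+(-33)=212
Option B: A[1] 26->40, delta=14, new_sum=245+(14)=259
Option C: A[4] 24->23, delta=-1, new_sum=245+(-1)=244
Option D: A[2] 7->-11, delta=-18, new_sum=245+(-18)=227 <-- matches target
Option E: A[6] 31->16, delta=-15, new_sum=245+(-15)=230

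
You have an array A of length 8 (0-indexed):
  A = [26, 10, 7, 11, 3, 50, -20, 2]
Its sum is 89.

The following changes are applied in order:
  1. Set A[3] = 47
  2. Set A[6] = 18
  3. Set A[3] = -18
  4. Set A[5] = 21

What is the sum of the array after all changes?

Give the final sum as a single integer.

Initial sum: 89
Change 1: A[3] 11 -> 47, delta = 36, sum = 125
Change 2: A[6] -20 -> 18, delta = 38, sum = 163
Change 3: A[3] 47 -> -18, delta = -65, sum = 98
Change 4: A[5] 50 -> 21, delta = -29, sum = 69

Answer: 69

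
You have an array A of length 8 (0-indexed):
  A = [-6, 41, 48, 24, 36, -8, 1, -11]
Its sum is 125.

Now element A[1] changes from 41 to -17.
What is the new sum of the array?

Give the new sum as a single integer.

Old value at index 1: 41
New value at index 1: -17
Delta = -17 - 41 = -58
New sum = old_sum + delta = 125 + (-58) = 67

Answer: 67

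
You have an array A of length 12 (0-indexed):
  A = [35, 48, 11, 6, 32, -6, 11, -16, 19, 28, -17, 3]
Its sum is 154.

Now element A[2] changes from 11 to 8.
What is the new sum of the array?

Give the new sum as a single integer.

Answer: 151

Derivation:
Old value at index 2: 11
New value at index 2: 8
Delta = 8 - 11 = -3
New sum = old_sum + delta = 154 + (-3) = 151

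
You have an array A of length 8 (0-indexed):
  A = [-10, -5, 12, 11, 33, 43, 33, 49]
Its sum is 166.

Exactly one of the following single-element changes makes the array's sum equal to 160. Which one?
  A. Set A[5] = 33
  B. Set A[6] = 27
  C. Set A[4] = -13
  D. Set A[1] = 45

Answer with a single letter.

Answer: B

Derivation:
Option A: A[5] 43->33, delta=-10, new_sum=166+(-10)=156
Option B: A[6] 33->27, delta=-6, new_sum=166+(-6)=160 <-- matches target
Option C: A[4] 33->-13, delta=-46, new_sum=166+(-46)=120
Option D: A[1] -5->45, delta=50, new_sum=166+(50)=216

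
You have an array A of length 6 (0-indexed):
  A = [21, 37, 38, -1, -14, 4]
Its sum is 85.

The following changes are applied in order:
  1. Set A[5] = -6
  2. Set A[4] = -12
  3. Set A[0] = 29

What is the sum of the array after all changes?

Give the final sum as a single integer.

Initial sum: 85
Change 1: A[5] 4 -> -6, delta = -10, sum = 75
Change 2: A[4] -14 -> -12, delta = 2, sum = 77
Change 3: A[0] 21 -> 29, delta = 8, sum = 85

Answer: 85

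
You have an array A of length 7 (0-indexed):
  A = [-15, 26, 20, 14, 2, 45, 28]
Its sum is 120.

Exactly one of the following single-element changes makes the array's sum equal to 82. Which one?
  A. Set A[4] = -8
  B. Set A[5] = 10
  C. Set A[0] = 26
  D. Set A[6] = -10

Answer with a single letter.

Option A: A[4] 2->-8, delta=-10, new_sum=120+(-10)=110
Option B: A[5] 45->10, delta=-35, new_sum=120+(-35)=85
Option C: A[0] -15->26, delta=41, new_sum=120+(41)=161
Option D: A[6] 28->-10, delta=-38, new_sum=120+(-38)=82 <-- matches target

Answer: D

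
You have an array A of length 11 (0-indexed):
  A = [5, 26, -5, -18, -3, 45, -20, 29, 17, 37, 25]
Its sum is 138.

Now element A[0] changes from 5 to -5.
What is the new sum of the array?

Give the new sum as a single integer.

Answer: 128

Derivation:
Old value at index 0: 5
New value at index 0: -5
Delta = -5 - 5 = -10
New sum = old_sum + delta = 138 + (-10) = 128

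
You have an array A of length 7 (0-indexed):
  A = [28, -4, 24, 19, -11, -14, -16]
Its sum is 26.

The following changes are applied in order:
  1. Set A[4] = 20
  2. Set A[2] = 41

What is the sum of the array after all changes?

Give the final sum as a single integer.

Initial sum: 26
Change 1: A[4] -11 -> 20, delta = 31, sum = 57
Change 2: A[2] 24 -> 41, delta = 17, sum = 74

Answer: 74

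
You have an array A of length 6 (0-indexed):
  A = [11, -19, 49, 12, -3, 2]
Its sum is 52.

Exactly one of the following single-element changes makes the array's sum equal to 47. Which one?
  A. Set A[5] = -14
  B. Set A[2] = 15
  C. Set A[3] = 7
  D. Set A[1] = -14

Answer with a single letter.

Option A: A[5] 2->-14, delta=-16, new_sum=52+(-16)=36
Option B: A[2] 49->15, delta=-34, new_sum=52+(-34)=18
Option C: A[3] 12->7, delta=-5, new_sum=52+(-5)=47 <-- matches target
Option D: A[1] -19->-14, delta=5, new_sum=52+(5)=57

Answer: C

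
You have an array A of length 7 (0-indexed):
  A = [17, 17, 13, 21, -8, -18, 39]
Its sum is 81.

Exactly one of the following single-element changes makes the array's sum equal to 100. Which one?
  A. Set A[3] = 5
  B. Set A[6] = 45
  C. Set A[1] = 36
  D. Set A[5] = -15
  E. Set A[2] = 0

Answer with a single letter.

Option A: A[3] 21->5, delta=-16, new_sum=81+(-16)=65
Option B: A[6] 39->45, delta=6, new_sum=81+(6)=87
Option C: A[1] 17->36, delta=19, new_sum=81+(19)=100 <-- matches target
Option D: A[5] -18->-15, delta=3, new_sum=81+(3)=84
Option E: A[2] 13->0, delta=-13, new_sum=81+(-13)=68

Answer: C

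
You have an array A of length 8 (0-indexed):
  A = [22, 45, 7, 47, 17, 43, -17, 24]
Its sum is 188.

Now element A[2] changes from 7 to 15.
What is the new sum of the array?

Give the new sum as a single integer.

Answer: 196

Derivation:
Old value at index 2: 7
New value at index 2: 15
Delta = 15 - 7 = 8
New sum = old_sum + delta = 188 + (8) = 196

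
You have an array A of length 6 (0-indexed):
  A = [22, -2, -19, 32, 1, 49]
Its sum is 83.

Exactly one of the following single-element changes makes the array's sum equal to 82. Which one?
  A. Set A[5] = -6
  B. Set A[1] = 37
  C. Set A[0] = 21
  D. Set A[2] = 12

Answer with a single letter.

Option A: A[5] 49->-6, delta=-55, new_sum=83+(-55)=28
Option B: A[1] -2->37, delta=39, new_sum=83+(39)=122
Option C: A[0] 22->21, delta=-1, new_sum=83+(-1)=82 <-- matches target
Option D: A[2] -19->12, delta=31, new_sum=83+(31)=114

Answer: C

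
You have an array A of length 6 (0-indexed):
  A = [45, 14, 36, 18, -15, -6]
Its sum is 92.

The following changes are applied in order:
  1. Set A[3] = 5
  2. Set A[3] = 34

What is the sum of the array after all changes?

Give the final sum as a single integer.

Answer: 108

Derivation:
Initial sum: 92
Change 1: A[3] 18 -> 5, delta = -13, sum = 79
Change 2: A[3] 5 -> 34, delta = 29, sum = 108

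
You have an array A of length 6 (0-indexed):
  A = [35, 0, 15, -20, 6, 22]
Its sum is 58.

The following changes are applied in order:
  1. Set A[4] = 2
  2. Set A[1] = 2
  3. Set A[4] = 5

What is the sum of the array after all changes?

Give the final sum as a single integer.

Initial sum: 58
Change 1: A[4] 6 -> 2, delta = -4, sum = 54
Change 2: A[1] 0 -> 2, delta = 2, sum = 56
Change 3: A[4] 2 -> 5, delta = 3, sum = 59

Answer: 59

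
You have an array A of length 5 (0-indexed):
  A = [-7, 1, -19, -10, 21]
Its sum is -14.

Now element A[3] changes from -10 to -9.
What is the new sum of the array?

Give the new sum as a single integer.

Answer: -13

Derivation:
Old value at index 3: -10
New value at index 3: -9
Delta = -9 - -10 = 1
New sum = old_sum + delta = -14 + (1) = -13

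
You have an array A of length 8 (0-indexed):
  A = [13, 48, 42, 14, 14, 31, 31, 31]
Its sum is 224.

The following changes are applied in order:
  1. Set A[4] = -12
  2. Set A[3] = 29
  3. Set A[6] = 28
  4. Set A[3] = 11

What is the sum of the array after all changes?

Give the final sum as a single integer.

Answer: 192

Derivation:
Initial sum: 224
Change 1: A[4] 14 -> -12, delta = -26, sum = 198
Change 2: A[3] 14 -> 29, delta = 15, sum = 213
Change 3: A[6] 31 -> 28, delta = -3, sum = 210
Change 4: A[3] 29 -> 11, delta = -18, sum = 192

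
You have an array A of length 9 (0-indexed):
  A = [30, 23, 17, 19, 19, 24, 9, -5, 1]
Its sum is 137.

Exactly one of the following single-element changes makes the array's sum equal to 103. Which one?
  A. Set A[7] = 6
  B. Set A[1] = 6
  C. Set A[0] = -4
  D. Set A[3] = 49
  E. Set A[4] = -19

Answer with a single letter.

Option A: A[7] -5->6, delta=11, new_sum=137+(11)=148
Option B: A[1] 23->6, delta=-17, new_sum=137+(-17)=120
Option C: A[0] 30->-4, delta=-34, new_sum=137+(-34)=103 <-- matches target
Option D: A[3] 19->49, delta=30, new_sum=137+(30)=167
Option E: A[4] 19->-19, delta=-38, new_sum=137+(-38)=99

Answer: C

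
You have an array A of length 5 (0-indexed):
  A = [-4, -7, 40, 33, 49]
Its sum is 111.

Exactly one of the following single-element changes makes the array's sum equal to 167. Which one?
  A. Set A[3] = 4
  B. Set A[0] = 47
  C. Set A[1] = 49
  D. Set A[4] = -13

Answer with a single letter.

Option A: A[3] 33->4, delta=-29, new_sum=111+(-29)=82
Option B: A[0] -4->47, delta=51, new_sum=111+(51)=162
Option C: A[1] -7->49, delta=56, new_sum=111+(56)=167 <-- matches target
Option D: A[4] 49->-13, delta=-62, new_sum=111+(-62)=49

Answer: C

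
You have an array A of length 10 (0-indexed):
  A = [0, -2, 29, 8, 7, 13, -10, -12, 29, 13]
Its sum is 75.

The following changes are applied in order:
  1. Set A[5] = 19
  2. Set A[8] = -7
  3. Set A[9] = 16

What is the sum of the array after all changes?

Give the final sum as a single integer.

Initial sum: 75
Change 1: A[5] 13 -> 19, delta = 6, sum = 81
Change 2: A[8] 29 -> -7, delta = -36, sum = 45
Change 3: A[9] 13 -> 16, delta = 3, sum = 48

Answer: 48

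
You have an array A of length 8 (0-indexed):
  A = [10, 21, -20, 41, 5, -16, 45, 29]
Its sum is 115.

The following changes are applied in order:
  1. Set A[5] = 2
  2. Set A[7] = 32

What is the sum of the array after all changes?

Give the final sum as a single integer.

Initial sum: 115
Change 1: A[5] -16 -> 2, delta = 18, sum = 133
Change 2: A[7] 29 -> 32, delta = 3, sum = 136

Answer: 136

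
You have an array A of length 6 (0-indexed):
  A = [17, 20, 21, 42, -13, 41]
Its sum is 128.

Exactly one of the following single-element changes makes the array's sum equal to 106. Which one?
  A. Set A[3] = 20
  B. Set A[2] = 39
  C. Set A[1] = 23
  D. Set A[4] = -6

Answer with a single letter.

Option A: A[3] 42->20, delta=-22, new_sum=128+(-22)=106 <-- matches target
Option B: A[2] 21->39, delta=18, new_sum=128+(18)=146
Option C: A[1] 20->23, delta=3, new_sum=128+(3)=131
Option D: A[4] -13->-6, delta=7, new_sum=128+(7)=135

Answer: A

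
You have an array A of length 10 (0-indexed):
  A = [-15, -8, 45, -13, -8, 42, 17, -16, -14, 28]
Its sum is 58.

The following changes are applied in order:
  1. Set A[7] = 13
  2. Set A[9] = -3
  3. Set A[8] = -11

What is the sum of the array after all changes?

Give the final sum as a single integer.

Initial sum: 58
Change 1: A[7] -16 -> 13, delta = 29, sum = 87
Change 2: A[9] 28 -> -3, delta = -31, sum = 56
Change 3: A[8] -14 -> -11, delta = 3, sum = 59

Answer: 59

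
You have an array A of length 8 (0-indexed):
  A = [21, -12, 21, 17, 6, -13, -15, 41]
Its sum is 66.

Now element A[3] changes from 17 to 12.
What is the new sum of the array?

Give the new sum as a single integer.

Answer: 61

Derivation:
Old value at index 3: 17
New value at index 3: 12
Delta = 12 - 17 = -5
New sum = old_sum + delta = 66 + (-5) = 61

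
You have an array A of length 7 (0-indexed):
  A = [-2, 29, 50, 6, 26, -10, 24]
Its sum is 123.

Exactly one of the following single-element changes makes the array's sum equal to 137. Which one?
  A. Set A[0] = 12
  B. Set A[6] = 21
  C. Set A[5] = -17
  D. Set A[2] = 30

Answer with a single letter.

Answer: A

Derivation:
Option A: A[0] -2->12, delta=14, new_sum=123+(14)=137 <-- matches target
Option B: A[6] 24->21, delta=-3, new_sum=123+(-3)=120
Option C: A[5] -10->-17, delta=-7, new_sum=123+(-7)=116
Option D: A[2] 50->30, delta=-20, new_sum=123+(-20)=103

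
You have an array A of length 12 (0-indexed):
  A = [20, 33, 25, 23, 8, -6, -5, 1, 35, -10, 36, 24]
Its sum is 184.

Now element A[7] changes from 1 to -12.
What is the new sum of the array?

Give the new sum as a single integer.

Answer: 171

Derivation:
Old value at index 7: 1
New value at index 7: -12
Delta = -12 - 1 = -13
New sum = old_sum + delta = 184 + (-13) = 171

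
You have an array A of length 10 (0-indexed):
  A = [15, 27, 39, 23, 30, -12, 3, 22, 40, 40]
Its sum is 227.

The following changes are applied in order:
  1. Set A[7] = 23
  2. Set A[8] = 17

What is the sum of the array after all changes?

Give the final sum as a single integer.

Answer: 205

Derivation:
Initial sum: 227
Change 1: A[7] 22 -> 23, delta = 1, sum = 228
Change 2: A[8] 40 -> 17, delta = -23, sum = 205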